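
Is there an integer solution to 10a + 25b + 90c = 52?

gcd(25, 10) = 5  (25 = 2*10 + 5, 10 = 2*5).
gcd(5, 90) = 5.
5 does not divide 52 (remainder 2), so no integer solutions.

no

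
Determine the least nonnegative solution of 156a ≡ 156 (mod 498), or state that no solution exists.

gcd(498, 156) = 6  (498 = 3·156 + 30, 156 = 5·30 + 6, 30 = 5·6).
6 divides 156, so solutions exist.
Back-substituting, 156·(16) + 498·(-5) = 6.
So 156·(16) ≡ 6 (mod 498); multiply by 26: a ≡ 416 (mod 83).
Smallest nonnegative: a = 416 mod 83 = 1.

1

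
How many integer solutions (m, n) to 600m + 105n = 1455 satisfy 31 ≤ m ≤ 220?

gcd(600, 105) = 15.
By Bézout, 600*(3) + 105*(-17) = 15.
Particular solution: (4, -9).
General solution: m = 4 + 7t, n = -9 - 40t for integer t.
31 ≤ 4 + 7t ≤ 220 gives t ∈ [4, 30], which is 27 values.

27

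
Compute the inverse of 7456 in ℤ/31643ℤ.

gcd(31643, 7456) = 1  (31643 = 4×7456 + 1819, 7456 = 4×1819 + 180, 1819 = 10×180 + 19, 180 = 9×19 + 9, 19 = 2×9 + 1, 9 = 9×1).
Back-substituting, 7456×(-3340) + 31643×(787) = 1.
So 7456×-3340 ≡ 1 (mod 31643), and -3340 mod 31643 = 28303.

28303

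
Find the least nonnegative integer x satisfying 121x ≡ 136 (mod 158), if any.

86

gcd(158, 121) = 1.
1 divides 136, so solutions exist.
By Bézout, 121*(-47) + 158*(36) = 1.
So 121*(-47) ≡ 1 (mod 158); multiply by 136: x ≡ -6392 (mod 158).
Smallest nonnegative: x = -6392 mod 158 = 86.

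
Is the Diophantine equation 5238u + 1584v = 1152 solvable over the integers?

gcd(5238, 1584) = 18  (5238 = 3×1584 + 486, 1584 = 3×486 + 126, 486 = 3×126 + 108, 126 = 1×108 + 18, 108 = 6×18).
18 divides 1152, so integer solutions exist.

yes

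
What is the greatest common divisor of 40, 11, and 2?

1

gcd(40, 11) = 1.
gcd(1, 2) = 1.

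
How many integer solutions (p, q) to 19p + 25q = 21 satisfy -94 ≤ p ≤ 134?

gcd(25, 19) = 1.
By Bézout, 19*(4) + 25*(-3) = 1.
Particular solution: (9, -6).
General solution: p = 9 + 25t, q = -6 - 19t for integer t.
-94 ≤ 9 + 25t ≤ 134 gives t ∈ [-4, 5], which is 10 values.

10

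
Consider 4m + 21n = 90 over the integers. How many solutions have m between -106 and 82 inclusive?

gcd(21, 4) = 1  (21 = 5×4 + 1, 4 = 4×1).
Back-substituting, 4×(-5) + 21×(1) = 1.
Scale by 90: particular solution (-450, 90); reduce m mod 21: (12, 2).
General solution: m = 12 + 21t, n = 2 - 4t for integer t.
-106 ≤ 12 + 21t ≤ 82 gives t ∈ [-5, 3], which is 9 values.

9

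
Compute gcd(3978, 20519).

gcd(20519, 3978):
  20519 = 5*3978 + 629
  3978 = 6*629 + 204
  629 = 3*204 + 17
  204 = 12*17
so gcd(20519, 3978) = 17.

17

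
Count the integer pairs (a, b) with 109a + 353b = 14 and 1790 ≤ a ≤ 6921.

15

gcd(353, 109) = 1.
By Bézout, 109×(-68) + 353×(21) = 1.
Particular solution: (107, -33).
General solution: a = 107 + 353t, b = -33 - 109t for integer t.
1790 ≤ 107 + 353t ≤ 6921 gives t ∈ [5, 19], which is 15 values.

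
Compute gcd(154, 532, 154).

gcd(532, 154):
  532 = 3*154 + 70
  154 = 2*70 + 14
  70 = 5*14
so gcd(532, 154) = 14.
gcd(14, 154) = 14.

14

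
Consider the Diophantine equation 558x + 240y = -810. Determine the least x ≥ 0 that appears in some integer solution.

gcd(558, 240) = 6  (558 = 2×240 + 78, 240 = 3×78 + 6, 78 = 13×6).
6 divides -810, so solutions exist.
Back-substituting, 558×(-3) + 240×(7) = 6.
Scale by -810/6 = -135: (x₀, y₀) = (405, -945).
General solution: x = 405 + 40t, y = -945 - 93t for integer t.
x ≥ 0: smallest is 405 mod 40 = 5 (at t = -10), with y = -15.

5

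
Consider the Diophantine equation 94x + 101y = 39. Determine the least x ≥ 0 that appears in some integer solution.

81

gcd(101, 94) = 1  (101 = 1·94 + 7, 94 = 13·7 + 3, 7 = 2·3 + 1, 3 = 3·1).
1 divides 39, so solutions exist.
Back-substituting, 94·(-29) + 101·(27) = 1.
Scale by 39/1 = 39: (x₀, y₀) = (-1131, 1053).
General solution: x = -1131 + 101t, y = 1053 - 94t for integer t.
x ≥ 0: smallest is -1131 mod 101 = 81 (at t = 12), with y = -75.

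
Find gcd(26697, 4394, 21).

1

gcd(26697, 4394) = 1.
gcd(1, 21) = 1.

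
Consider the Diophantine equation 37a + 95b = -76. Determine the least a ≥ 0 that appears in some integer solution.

57

gcd(95, 37) = 1.
1 divides -76, so solutions exist.
By Bézout, 37*(18) + 95*(-7) = 1.
Scale by -76/1 = -76: (a₀, b₀) = (-1368, 532).
General solution: a = -1368 + 95t, b = 532 - 37t for integer t.
a ≥ 0: smallest is -1368 mod 95 = 57 (at t = 15), with b = -23.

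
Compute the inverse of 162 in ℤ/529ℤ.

369

gcd(529, 162) = 1  (529 = 3×162 + 43, 162 = 3×43 + 33, 43 = 1×33 + 10, 33 = 3×10 + 3, 10 = 3×3 + 1, 3 = 3×1).
Back-substituting, 162×(-160) + 529×(49) = 1.
So 162×-160 ≡ 1 (mod 529), and -160 mod 529 = 369.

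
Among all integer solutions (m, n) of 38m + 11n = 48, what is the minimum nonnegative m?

3

gcd(38, 11):
  38 = 3*11 + 5
  11 = 2*5 + 1
  5 = 5*1
so gcd(38, 11) = 1.
1 divides 48, so solutions exist.
Back-substitute for Bézout coefficients:
  1 = 11 - 2*5
  ... = 38*(-2) + 11*(7)
Scale by 48/1 = 48: (m₀, n₀) = (-96, 336).
General solution: m = -96 + 11t, n = 336 - 38t for integer t.
m ≥ 0: smallest is -96 mod 11 = 3 (at t = 9), with n = -6.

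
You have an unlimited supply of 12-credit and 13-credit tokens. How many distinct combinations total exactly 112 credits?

1

Need nonnegative integers with 12j + 13k = 112.
gcd(12, 13) = 1, and 12·(-1) + 13·(1) = 1.
So (j₀, k₀) = (-112, 112); general j = -112 + 13t, k = 112 - 12t.
j ≥ 0 ⇒ t ≥ 9; k ≥ 0 ⇒ t ≤ 9. That's 1 value of t.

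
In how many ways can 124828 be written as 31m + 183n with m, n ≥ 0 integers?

gcd(183, 31):
  183 = 5*31 + 28
  31 = 1*28 + 3
  28 = 9*3 + 1
  3 = 3*1
so gcd(183, 31) = 1.
Back-substitute for Bézout coefficients:
  1 = 28 - 9*3
  ... = 31*(-59) + 183*(10)
Scale by 124828: one solution is (-7364852, 1248280). Reduce m mod 183: (166, 654).
General: m = 166 + 183t, n = 654 - 31t.
m ≥ 0 ⇒ t ≥ 0; n ≥ 0 ⇒ t ≤ 21. So t ∈ [0, 21]: 22 solutions.

22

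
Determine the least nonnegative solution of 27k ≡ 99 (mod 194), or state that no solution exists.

133

gcd(194, 27) = 1  (194 = 7*27 + 5, 27 = 5*5 + 2, 5 = 2*2 + 1, 2 = 2*1).
1 divides 99, so solutions exist.
Back-substituting, 27*(-79) + 194*(11) = 1.
So 27*(-79) ≡ 1 (mod 194); multiply by 99: k ≡ -7821 (mod 194).
Smallest nonnegative: k = -7821 mod 194 = 133.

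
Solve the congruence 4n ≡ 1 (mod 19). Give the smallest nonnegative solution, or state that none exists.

gcd(19, 4) = 1  (19 = 4·4 + 3, 4 = 1·3 + 1, 3 = 3·1).
1 divides 1, so solutions exist.
Back-substituting, 4·(5) + 19·(-1) = 1.
So 4·(5) ≡ 1 (mod 19); multiply by 1: n ≡ 5 (mod 19).
Smallest nonnegative: n = 5 mod 19 = 5.

5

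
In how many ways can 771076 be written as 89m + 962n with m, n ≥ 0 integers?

9

gcd(962, 89) = 1  (962 = 10*89 + 72, 89 = 1*72 + 17, 72 = 4*17 + 4, 17 = 4*4 + 1, 4 = 4*1).
Back-substituting, 89*(227) + 962*(-21) = 1.
Scale by 771076: one solution is (175034252, -16192596). Reduce m mod 962: (276, 776).
General: m = 276 + 962t, n = 776 - 89t.
m ≥ 0 ⇒ t ≥ 0; n ≥ 0 ⇒ t ≤ 8. So t ∈ [0, 8]: 9 solutions.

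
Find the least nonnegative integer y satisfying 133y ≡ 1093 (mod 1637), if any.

279

gcd(1637, 133) = 1  (1637 = 12*133 + 41, 133 = 3*41 + 10, 41 = 4*10 + 1, 10 = 10*1).
1 divides 1093, so solutions exist.
Back-substituting, 133*(-160) + 1637*(13) = 1.
So 133*(-160) ≡ 1 (mod 1637); multiply by 1093: y ≡ -174880 (mod 1637).
Smallest nonnegative: y = -174880 mod 1637 = 279.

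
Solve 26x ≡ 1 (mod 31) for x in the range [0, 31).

6

gcd(31, 26) = 1  (31 = 1*26 + 5, 26 = 5*5 + 1, 5 = 5*1).
Back-substituting, 26*(6) + 31*(-5) = 1.
So 26*6 ≡ 1 (mod 31), and 6 mod 31 = 6.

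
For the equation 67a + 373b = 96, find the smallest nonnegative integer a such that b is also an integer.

gcd(373, 67) = 1  (373 = 5·67 + 38, 67 = 1·38 + 29, 38 = 1·29 + 9, 29 = 3·9 + 2, 9 = 4·2 + 1, 2 = 2·1).
1 divides 96, so solutions exist.
Back-substituting, 67·(-167) + 373·(30) = 1.
Scale by 96/1 = 96: (a₀, b₀) = (-16032, 2880).
General solution: a = -16032 + 373t, b = 2880 - 67t for integer t.
a ≥ 0: smallest is -16032 mod 373 = 7 (at t = 43), with b = -1.

7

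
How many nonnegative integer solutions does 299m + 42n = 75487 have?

gcd(299, 42) = 1.
By Bézout, 299·(17) + 42·(-121) = 1.
One solution: (11, 1719).
General: m = 11 + 42t, n = 1719 - 299t.
m ≥ 0 ⇒ t ≥ 0; n ≥ 0 ⇒ t ≤ 5. So t ∈ [0, 5]: 6 solutions.

6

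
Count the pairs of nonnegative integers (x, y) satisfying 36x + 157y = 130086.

gcd(157, 36) = 1  (157 = 4·36 + 13, 36 = 2·13 + 10, 13 = 1·10 + 3, 10 = 3·3 + 1, 3 = 3·1).
Back-substituting, 36·(48) + 157·(-11) = 1.
Scale by 130086: one solution is (6244128, -1430946). Reduce x mod 157: (81, 810).
General: x = 81 + 157t, y = 810 - 36t.
x ≥ 0 ⇒ t ≥ 0; y ≥ 0 ⇒ t ≤ 22. So t ∈ [0, 22]: 23 solutions.

23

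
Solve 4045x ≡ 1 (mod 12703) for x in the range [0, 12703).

gcd(12703, 4045) = 1.
By Bézout, 4045·(-2393) + 12703·(762) = 1.
So 4045·-2393 ≡ 1 (mod 12703), and -2393 mod 12703 = 10310.

10310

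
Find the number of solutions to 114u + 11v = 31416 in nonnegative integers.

gcd(114, 11):
  114 = 10·11 + 4
  11 = 2·4 + 3
  4 = 1·3 + 1
  3 = 3·1
so gcd(114, 11) = 1.
Back-substitute for Bézout coefficients:
  1 = 4 - 1·3
  ... = 114·(3) + 11·(-31)
Scale by 31416: one solution is (94248, -973896). Reduce u mod 11: (0, 2856).
General: u = 0 + 11t, v = 2856 - 114t.
u ≥ 0 ⇒ t ≥ 0; v ≥ 0 ⇒ t ≤ 25. So t ∈ [0, 25]: 26 solutions.

26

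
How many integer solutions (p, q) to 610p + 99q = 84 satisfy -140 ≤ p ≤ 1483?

16

gcd(610, 99) = 1.
By Bézout, 610·(31) + 99·(-191) = 1.
Particular solution: (30, -184).
General solution: p = 30 + 99t, q = -184 - 610t for integer t.
-140 ≤ 30 + 99t ≤ 1483 gives t ∈ [-1, 14], which is 16 values.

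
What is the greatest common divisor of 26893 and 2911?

gcd(26893, 2911) = 1  (26893 = 9×2911 + 694, 2911 = 4×694 + 135, 694 = 5×135 + 19, 135 = 7×19 + 2, 19 = 9×2 + 1, 2 = 2×1).

1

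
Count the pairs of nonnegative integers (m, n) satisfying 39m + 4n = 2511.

gcd(39, 4) = 1.
By Bézout, 39×(-1) + 4×(10) = 1.
One solution: (1, 618).
General: m = 1 + 4t, n = 618 - 39t.
m ≥ 0 ⇒ t ≥ 0; n ≥ 0 ⇒ t ≤ 15. So t ∈ [0, 15]: 16 solutions.

16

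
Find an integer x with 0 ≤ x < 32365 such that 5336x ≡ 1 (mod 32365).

28841

gcd(32365, 5336) = 1  (32365 = 6·5336 + 349, 5336 = 15·349 + 101, 349 = 3·101 + 46, 101 = 2·46 + 9, 46 = 5·9 + 1, 9 = 9·1).
Back-substituting, 5336·(-3524) + 32365·(581) = 1.
So 5336·-3524 ≡ 1 (mod 32365), and -3524 mod 32365 = 28841.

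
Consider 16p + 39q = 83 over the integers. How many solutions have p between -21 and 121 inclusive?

gcd(39, 16):
  39 = 2·16 + 7
  16 = 2·7 + 2
  7 = 3·2 + 1
  2 = 2·1
so gcd(39, 16) = 1.
Back-substitute for Bézout coefficients:
  1 = 7 - 3·2
  ... = 16·(-17) + 39·(7)
Scale by 83: particular solution (-1411, 581); reduce p mod 39: (32, -11).
General solution: p = 32 + 39t, q = -11 - 16t for integer t.
-21 ≤ 32 + 39t ≤ 121 gives t ∈ [-1, 2], which is 4 values.

4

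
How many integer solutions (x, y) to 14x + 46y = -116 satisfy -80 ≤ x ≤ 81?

gcd(46, 14) = 2.
By Bézout, 14×(10) + 46×(-3) = 2.
Particular solution: (18, -8).
General solution: x = 18 + 23t, y = -8 - 7t for integer t.
-80 ≤ 18 + 23t ≤ 81 gives t ∈ [-4, 2], which is 7 values.

7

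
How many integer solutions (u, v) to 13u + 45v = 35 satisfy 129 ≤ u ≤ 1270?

gcd(45, 13) = 1.
By Bézout, 13*(7) + 45*(-2) = 1.
Particular solution: (20, -5).
General solution: u = 20 + 45t, v = -5 - 13t for integer t.
129 ≤ 20 + 45t ≤ 1270 gives t ∈ [3, 27], which is 25 values.

25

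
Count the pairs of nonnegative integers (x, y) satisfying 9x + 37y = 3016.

9

gcd(37, 9):
  37 = 4×9 + 1
  9 = 9×1
so gcd(37, 9) = 1.
Back-substitute for Bézout coefficients:
  1 = 37 - 4×9
  ... = 9×(-4) + 37×(1)
Scale by 3016: one solution is (-12064, 3016). Reduce x mod 37: (35, 73).
General: x = 35 + 37t, y = 73 - 9t.
x ≥ 0 ⇒ t ≥ 0; y ≥ 0 ⇒ t ≤ 8. So t ∈ [0, 8]: 9 solutions.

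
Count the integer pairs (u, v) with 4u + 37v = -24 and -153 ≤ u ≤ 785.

gcd(37, 4) = 1.
By Bézout, 4*(-9) + 37*(1) = 1.
Particular solution: (31, -4).
General solution: u = 31 + 37t, v = -4 - 4t for integer t.
-153 ≤ 31 + 37t ≤ 785 gives t ∈ [-4, 20], which is 25 values.

25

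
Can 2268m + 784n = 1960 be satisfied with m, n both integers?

yes

gcd(2268, 784) = 28  (2268 = 2*784 + 700, 784 = 1*700 + 84, 700 = 8*84 + 28, 84 = 3*28).
28 divides 1960, so integer solutions exist.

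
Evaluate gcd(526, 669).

gcd(669, 526):
  669 = 1·526 + 143
  526 = 3·143 + 97
  143 = 1·97 + 46
  97 = 2·46 + 5
  46 = 9·5 + 1
  5 = 5·1
so gcd(669, 526) = 1.

1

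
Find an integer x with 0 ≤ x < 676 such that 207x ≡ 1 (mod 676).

467

gcd(676, 207) = 1.
By Bézout, 207·(-209) + 676·(64) = 1.
So 207·-209 ≡ 1 (mod 676), and -209 mod 676 = 467.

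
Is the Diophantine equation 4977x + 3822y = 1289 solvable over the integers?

gcd(4977, 3822) = 21.
21 does not divide 1289 (remainder 8), so no integer solutions.

no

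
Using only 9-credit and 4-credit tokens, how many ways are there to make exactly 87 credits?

Need nonnegative integers with 9j + 4k = 87.
gcd(9, 4) = 1, and 9·(1) + 4·(-2) = 1.
So (j₀, k₀) = (87, -174); general j = 87 + 4t, k = -174 - 9t.
j ≥ 0 ⇒ t ≥ -21; k ≥ 0 ⇒ t ≤ -20. That's 2 values of t.

2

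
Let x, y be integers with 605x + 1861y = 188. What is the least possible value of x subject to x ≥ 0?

1606

gcd(1861, 605) = 1.
1 divides 188, so solutions exist.
By Bézout, 605×(-526) + 1861×(171) = 1.
Scale by 188/1 = 188: (x₀, y₀) = (-98888, 32148).
General solution: x = -98888 + 1861t, y = 32148 - 605t for integer t.
x ≥ 0: smallest is -98888 mod 1861 = 1606 (at t = 54), with y = -522.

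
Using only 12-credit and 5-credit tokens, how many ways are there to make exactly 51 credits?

Need nonnegative integers with 12j + 5k = 51.
gcd(12, 5) = 1, and 12·(-2) + 5·(5) = 1.
So (j₀, k₀) = (-102, 255); general j = -102 + 5t, k = 255 - 12t.
j ≥ 0 ⇒ t ≥ 21; k ≥ 0 ⇒ t ≤ 21. That's 1 value of t.

1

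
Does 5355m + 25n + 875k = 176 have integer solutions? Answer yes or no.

no

gcd(5355, 25) = 5  (5355 = 214×25 + 5, 25 = 5×5).
gcd(5, 875) = 5.
5 does not divide 176 (remainder 1), so no integer solutions.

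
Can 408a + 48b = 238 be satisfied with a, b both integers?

gcd(408, 48) = 24  (408 = 8*48 + 24, 48 = 2*24).
24 does not divide 238 (remainder 22), so no integer solutions.

no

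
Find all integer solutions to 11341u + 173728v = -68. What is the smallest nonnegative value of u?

gcd(173728, 11341):
  173728 = 15*11341 + 3613
  11341 = 3*3613 + 502
  3613 = 7*502 + 99
  502 = 5*99 + 7
  99 = 14*7 + 1
  7 = 7*1
so gcd(173728, 11341) = 1.
1 divides -68, so solutions exist.
Back-substitute for Bézout coefficients:
  1 = 99 - 14*7
  ... = 11341*(-24571) + 173728*(1604)
Scale by -68/1 = -68: (u₀, v₀) = (1670828, -109072).
General solution: u = 1670828 + 173728t, v = -109072 - 11341t for integer t.
u ≥ 0: smallest is 1670828 mod 173728 = 107276 (at t = -9), with v = -7003.

107276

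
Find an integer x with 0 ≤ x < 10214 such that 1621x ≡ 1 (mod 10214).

7807

gcd(10214, 1621) = 1.
By Bézout, 1621·(-2407) + 10214·(382) = 1.
So 1621·-2407 ≡ 1 (mod 10214), and -2407 mod 10214 = 7807.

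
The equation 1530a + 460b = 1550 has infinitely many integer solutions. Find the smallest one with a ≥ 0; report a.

41

gcd(1530, 460) = 10  (1530 = 3*460 + 150, 460 = 3*150 + 10, 150 = 15*10).
10 divides 1550, so solutions exist.
Back-substituting, 1530*(-3) + 460*(10) = 10.
Scale by 1550/10 = 155: (a₀, b₀) = (-465, 1550).
General solution: a = -465 + 46t, b = 1550 - 153t for integer t.
a ≥ 0: smallest is -465 mod 46 = 41 (at t = 11), with b = -133.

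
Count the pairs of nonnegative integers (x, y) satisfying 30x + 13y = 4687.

12

gcd(30, 13):
  30 = 2×13 + 4
  13 = 3×4 + 1
  4 = 4×1
so gcd(30, 13) = 1.
Back-substitute for Bézout coefficients:
  1 = 13 - 3×4
  ... = 30×(-3) + 13×(7)
Scale by 4687: one solution is (-14061, 32809). Reduce x mod 13: (5, 349).
General: x = 5 + 13t, y = 349 - 30t.
x ≥ 0 ⇒ t ≥ 0; y ≥ 0 ⇒ t ≤ 11. So t ∈ [0, 11]: 12 solutions.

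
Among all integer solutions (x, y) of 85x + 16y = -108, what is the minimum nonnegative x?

gcd(85, 16):
  85 = 5×16 + 5
  16 = 3×5 + 1
  5 = 5×1
so gcd(85, 16) = 1.
1 divides -108, so solutions exist.
Back-substitute for Bézout coefficients:
  1 = 16 - 3×5
  ... = 85×(-3) + 16×(16)
Scale by -108/1 = -108: (x₀, y₀) = (324, -1728).
General solution: x = 324 + 16t, y = -1728 - 85t for integer t.
x ≥ 0: smallest is 324 mod 16 = 4 (at t = -20), with y = -28.

4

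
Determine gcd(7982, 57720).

26

gcd(57720, 7982):
  57720 = 7*7982 + 1846
  7982 = 4*1846 + 598
  1846 = 3*598 + 52
  598 = 11*52 + 26
  52 = 2*26
so gcd(57720, 7982) = 26.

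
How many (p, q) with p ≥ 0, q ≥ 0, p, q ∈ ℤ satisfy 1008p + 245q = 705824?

20

gcd(1008, 245):
  1008 = 4·245 + 28
  245 = 8·28 + 21
  28 = 1·21 + 7
  21 = 3·7
so gcd(1008, 245) = 7.
Back-substitute for Bézout coefficients:
  7 = 28 - 1·21
  ... = 1008·(9) + 245·(-37)
Scale by 100832: one solution is (907488, -3730784). Reduce p mod 35: (8, 2848).
General: p = 8 + 35t, q = 2848 - 144t.
p ≥ 0 ⇒ t ≥ 0; q ≥ 0 ⇒ t ≤ 19. So t ∈ [0, 19]: 20 solutions.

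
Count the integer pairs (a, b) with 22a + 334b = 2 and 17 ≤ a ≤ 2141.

13

gcd(334, 22) = 2  (334 = 15×22 + 4, 22 = 5×4 + 2, 4 = 2×2).
Back-substituting, 22×(76) + 334×(-5) = 2.
Scale by 1: particular solution (76, -5); reduce a mod 167: (76, -5).
General solution: a = 76 + 167t, b = -5 - 11t for integer t.
17 ≤ 76 + 167t ≤ 2141 gives t ∈ [0, 12], which is 13 values.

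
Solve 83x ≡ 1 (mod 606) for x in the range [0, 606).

533

gcd(606, 83) = 1.
By Bézout, 83×(-73) + 606×(10) = 1.
So 83×-73 ≡ 1 (mod 606), and -73 mod 606 = 533.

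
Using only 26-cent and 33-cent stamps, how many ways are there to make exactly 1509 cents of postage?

2

Need nonnegative integers with 26j + 33k = 1509.
gcd(26, 33) = 1, and 26·(14) + 33·(-11) = 1.
So (j₀, k₀) = (21126, -16599); general j = 21126 + 33t, k = -16599 - 26t.
j ≥ 0 ⇒ t ≥ -640; k ≥ 0 ⇒ t ≤ -639. That's 2 values of t.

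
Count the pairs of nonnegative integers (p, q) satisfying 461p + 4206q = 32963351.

17

gcd(4206, 461) = 1.
By Bézout, 461·(1697) + 4206·(-186) = 1.
One solution: (3469, 7457).
General: p = 3469 + 4206t, q = 7457 - 461t.
p ≥ 0 ⇒ t ≥ 0; q ≥ 0 ⇒ t ≤ 16. So t ∈ [0, 16]: 17 solutions.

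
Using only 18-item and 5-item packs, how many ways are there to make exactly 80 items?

Need nonnegative integers with 18j + 5k = 80.
gcd(18, 5) = 1, and 18·(2) + 5·(-7) = 1.
So (j₀, k₀) = (160, -560); general j = 160 + 5t, k = -560 - 18t.
j ≥ 0 ⇒ t ≥ -32; k ≥ 0 ⇒ t ≤ -32. That's 1 value of t.

1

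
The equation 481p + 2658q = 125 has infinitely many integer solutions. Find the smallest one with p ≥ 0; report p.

gcd(2658, 481):
  2658 = 5*481 + 253
  481 = 1*253 + 228
  253 = 1*228 + 25
  228 = 9*25 + 3
  25 = 8*3 + 1
  3 = 3*1
so gcd(2658, 481) = 1.
1 divides 125, so solutions exist.
Back-substitute for Bézout coefficients:
  1 = 25 - 8*3
  ... = 481*(-851) + 2658*(154)
Scale by 125/1 = 125: (p₀, q₀) = (-106375, 19250).
General solution: p = -106375 + 2658t, q = 19250 - 481t for integer t.
p ≥ 0: smallest is -106375 mod 2658 = 2603 (at t = 41), with q = -471.

2603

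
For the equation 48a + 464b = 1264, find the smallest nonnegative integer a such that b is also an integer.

gcd(464, 48) = 16  (464 = 9×48 + 32, 48 = 1×32 + 16, 32 = 2×16).
16 divides 1264, so solutions exist.
Back-substituting, 48×(10) + 464×(-1) = 16.
Scale by 1264/16 = 79: (a₀, b₀) = (790, -79).
General solution: a = 790 + 29t, b = -79 - 3t for integer t.
a ≥ 0: smallest is 790 mod 29 = 7 (at t = -27), with b = 2.

7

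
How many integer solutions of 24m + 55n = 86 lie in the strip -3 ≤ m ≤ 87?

gcd(55, 24) = 1  (55 = 2·24 + 7, 24 = 3·7 + 3, 7 = 2·3 + 1, 3 = 3·1).
Back-substituting, 24·(-16) + 55·(7) = 1.
Scale by 86: particular solution (-1376, 602); reduce m mod 55: (54, -22).
General solution: m = 54 + 55t, n = -22 - 24t for integer t.
-3 ≤ 54 + 55t ≤ 87 gives t ∈ [-1, 0], which is 2 values.

2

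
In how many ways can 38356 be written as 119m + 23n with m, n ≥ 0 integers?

14

gcd(119, 23):
  119 = 5*23 + 4
  23 = 5*4 + 3
  4 = 1*3 + 1
  3 = 3*1
so gcd(119, 23) = 1.
Back-substitute for Bézout coefficients:
  1 = 4 - 1*3
  ... = 119*(6) + 23*(-31)
Scale by 38356: one solution is (230136, -1189036). Reduce m mod 23: (21, 1559).
General: m = 21 + 23t, n = 1559 - 119t.
m ≥ 0 ⇒ t ≥ 0; n ≥ 0 ⇒ t ≤ 13. So t ∈ [0, 13]: 14 solutions.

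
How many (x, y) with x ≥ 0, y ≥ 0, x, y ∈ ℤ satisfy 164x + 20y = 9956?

gcd(164, 20):
  164 = 8·20 + 4
  20 = 5·4
so gcd(164, 20) = 4.
Back-substitute for Bézout coefficients:
  4 = 164 - 8·20
  ... = 164·(1) + 20·(-8)
Scale by 2489: one solution is (2489, -19912). Reduce x mod 5: (4, 465).
General: x = 4 + 5t, y = 465 - 41t.
x ≥ 0 ⇒ t ≥ 0; y ≥ 0 ⇒ t ≤ 11. So t ∈ [0, 11]: 12 solutions.

12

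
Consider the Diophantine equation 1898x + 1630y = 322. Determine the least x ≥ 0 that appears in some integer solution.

gcd(1898, 1630) = 2  (1898 = 1*1630 + 268, 1630 = 6*268 + 22, 268 = 12*22 + 4, 22 = 5*4 + 2, 4 = 2*2).
2 divides 322, so solutions exist.
Back-substituting, 1898*(-371) + 1630*(432) = 2.
Scale by 322/2 = 161: (x₀, y₀) = (-59731, 69552).
General solution: x = -59731 + 815t, y = 69552 - 949t for integer t.
x ≥ 0: smallest is -59731 mod 815 = 579 (at t = 74), with y = -674.

579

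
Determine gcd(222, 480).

gcd(480, 222) = 6  (480 = 2·222 + 36, 222 = 6·36 + 6, 36 = 6·6).

6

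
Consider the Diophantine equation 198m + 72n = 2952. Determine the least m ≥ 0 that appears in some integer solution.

0

gcd(198, 72):
  198 = 2×72 + 54
  72 = 1×54 + 18
  54 = 3×18
so gcd(198, 72) = 18.
18 divides 2952, so solutions exist.
Back-substitute for Bézout coefficients:
  18 = 72 - 1×54
  ... = 198×(-1) + 72×(3)
Scale by 2952/18 = 164: (m₀, n₀) = (-164, 492).
General solution: m = -164 + 4t, n = 492 - 11t for integer t.
m ≥ 0: smallest is -164 mod 4 = 0 (at t = 41), with n = 41.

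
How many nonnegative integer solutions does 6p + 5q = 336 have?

12

gcd(6, 5) = 1.
By Bézout, 6·(1) + 5·(-1) = 1.
One solution: (1, 66).
General: p = 1 + 5t, q = 66 - 6t.
p ≥ 0 ⇒ t ≥ 0; q ≥ 0 ⇒ t ≤ 11. So t ∈ [0, 11]: 12 solutions.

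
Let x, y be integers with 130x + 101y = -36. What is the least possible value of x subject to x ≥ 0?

51

gcd(130, 101):
  130 = 1·101 + 29
  101 = 3·29 + 14
  29 = 2·14 + 1
  14 = 14·1
so gcd(130, 101) = 1.
1 divides -36, so solutions exist.
Back-substitute for Bézout coefficients:
  1 = 29 - 2·14
  ... = 130·(7) + 101·(-9)
Scale by -36/1 = -36: (x₀, y₀) = (-252, 324).
General solution: x = -252 + 101t, y = 324 - 130t for integer t.
x ≥ 0: smallest is -252 mod 101 = 51 (at t = 3), with y = -66.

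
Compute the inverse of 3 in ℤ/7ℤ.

gcd(7, 3):
  7 = 2*3 + 1
  3 = 3*1
so gcd(7, 3) = 1.
Back-substitute for Bézout coefficients:
  1 = 7 - 2*3
  ... = 3*(-2) + 7*(1)
So 3*-2 ≡ 1 (mod 7), and -2 mod 7 = 5.

5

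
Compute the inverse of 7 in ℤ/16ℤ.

7

gcd(16, 7) = 1.
By Bézout, 7*(7) + 16*(-3) = 1.
So 7*7 ≡ 1 (mod 16), and 7 mod 16 = 7.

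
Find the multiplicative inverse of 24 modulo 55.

39

gcd(55, 24) = 1.
By Bézout, 24*(-16) + 55*(7) = 1.
So 24*-16 ≡ 1 (mod 55), and -16 mod 55 = 39.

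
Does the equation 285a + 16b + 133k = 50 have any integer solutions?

yes

gcd(285, 16) = 1  (285 = 17·16 + 13, 16 = 1·13 + 3, 13 = 4·3 + 1, 3 = 3·1).
gcd(1, 133) = 1.
1 divides 50, so integer solutions exist.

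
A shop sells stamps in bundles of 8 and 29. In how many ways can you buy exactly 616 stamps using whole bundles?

3

Need nonnegative integers with 8j + 29k = 616.
gcd(8, 29) = 1, and 8·(11) + 29·(-3) = 1.
So (j₀, k₀) = (6776, -1848); general j = 6776 + 29t, k = -1848 - 8t.
j ≥ 0 ⇒ t ≥ -233; k ≥ 0 ⇒ t ≤ -231. That's 3 values of t.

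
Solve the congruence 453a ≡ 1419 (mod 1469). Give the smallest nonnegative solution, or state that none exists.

402

gcd(1469, 453) = 1.
1 divides 1419, so solutions exist.
By Bézout, 453×(227) + 1469×(-70) = 1.
So 453×(227) ≡ 1 (mod 1469); multiply by 1419: a ≡ 322113 (mod 1469).
Smallest nonnegative: a = 322113 mod 1469 = 402.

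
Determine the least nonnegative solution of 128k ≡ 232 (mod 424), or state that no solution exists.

gcd(424, 128) = 8.
8 divides 232, so solutions exist.
By Bézout, 128×(10) + 424×(-3) = 8.
So 128×(10) ≡ 8 (mod 424); multiply by 29: k ≡ 290 (mod 53).
Smallest nonnegative: k = 290 mod 53 = 25.

25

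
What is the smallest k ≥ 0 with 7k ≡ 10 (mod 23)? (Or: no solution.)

gcd(23, 7) = 1  (23 = 3×7 + 2, 7 = 3×2 + 1, 2 = 2×1).
1 divides 10, so solutions exist.
Back-substituting, 7×(10) + 23×(-3) = 1.
So 7×(10) ≡ 1 (mod 23); multiply by 10: k ≡ 100 (mod 23).
Smallest nonnegative: k = 100 mod 23 = 8.

8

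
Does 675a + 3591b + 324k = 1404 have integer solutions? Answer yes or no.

yes

gcd(3591, 675) = 27.
gcd(27, 324) = 27.
27 divides 1404, so integer solutions exist.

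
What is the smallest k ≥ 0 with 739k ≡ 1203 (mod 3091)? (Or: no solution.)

926

gcd(3091, 739) = 1.
1 divides 1203, so solutions exist.
By Bézout, 739*(435) + 3091*(-104) = 1.
So 739*(435) ≡ 1 (mod 3091); multiply by 1203: k ≡ 523305 (mod 3091).
Smallest nonnegative: k = 523305 mod 3091 = 926.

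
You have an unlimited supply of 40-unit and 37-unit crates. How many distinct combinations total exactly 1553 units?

1

Need nonnegative integers with 40j + 37k = 1553.
gcd(40, 37) = 1, and 40·(-12) + 37·(13) = 1.
So (j₀, k₀) = (-18636, 20189); general j = -18636 + 37t, k = 20189 - 40t.
j ≥ 0 ⇒ t ≥ 504; k ≥ 0 ⇒ t ≤ 504. That's 1 value of t.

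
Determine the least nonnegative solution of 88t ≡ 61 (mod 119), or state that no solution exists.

94

gcd(119, 88) = 1.
1 divides 61, so solutions exist.
By Bézout, 88·(23) + 119·(-17) = 1.
So 88·(23) ≡ 1 (mod 119); multiply by 61: t ≡ 1403 (mod 119).
Smallest nonnegative: t = 1403 mod 119 = 94.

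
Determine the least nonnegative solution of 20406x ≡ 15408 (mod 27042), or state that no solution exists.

1970

gcd(27042, 20406) = 6.
6 divides 15408, so solutions exist.
By Bézout, 20406*(-2172) + 27042*(1639) = 6.
So 20406*(-2172) ≡ 6 (mod 27042); multiply by 2568: x ≡ -5577696 (mod 4507).
Smallest nonnegative: x = -5577696 mod 4507 = 1970.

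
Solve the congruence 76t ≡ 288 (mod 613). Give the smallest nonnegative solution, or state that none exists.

520

gcd(613, 76) = 1.
1 divides 288, so solutions exist.
By Bézout, 76×(121) + 613×(-15) = 1.
So 76×(121) ≡ 1 (mod 613); multiply by 288: t ≡ 34848 (mod 613).
Smallest nonnegative: t = 34848 mod 613 = 520.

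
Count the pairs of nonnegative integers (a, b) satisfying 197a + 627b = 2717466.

gcd(627, 197) = 1.
By Bézout, 197*(296) + 627*(-93) = 1.
One solution: (414, 4204).
General: a = 414 + 627t, b = 4204 - 197t.
a ≥ 0 ⇒ t ≥ 0; b ≥ 0 ⇒ t ≤ 21. So t ∈ [0, 21]: 22 solutions.

22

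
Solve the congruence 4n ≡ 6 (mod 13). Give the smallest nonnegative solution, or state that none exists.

8

gcd(13, 4):
  13 = 3×4 + 1
  4 = 4×1
so gcd(13, 4) = 1.
1 divides 6, so solutions exist.
Back-substitute for Bézout coefficients:
  1 = 13 - 3×4
  ... = 4×(-3) + 13×(1)
So 4×(-3) ≡ 1 (mod 13); multiply by 6: n ≡ -18 (mod 13).
Smallest nonnegative: n = -18 mod 13 = 8.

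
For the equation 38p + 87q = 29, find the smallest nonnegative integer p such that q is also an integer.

gcd(87, 38) = 1.
1 divides 29, so solutions exist.
By Bézout, 38×(-16) + 87×(7) = 1.
Scale by 29/1 = 29: (p₀, q₀) = (-464, 203).
General solution: p = -464 + 87t, q = 203 - 38t for integer t.
p ≥ 0: smallest is -464 mod 87 = 58 (at t = 6), with q = -25.

58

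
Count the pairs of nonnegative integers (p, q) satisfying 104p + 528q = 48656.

gcd(528, 104) = 8.
By Bézout, 104·(-5) + 528·(1) = 8.
One solution: (16, 89).
General: p = 16 + 66t, q = 89 - 13t.
p ≥ 0 ⇒ t ≥ 0; q ≥ 0 ⇒ t ≤ 6. So t ∈ [0, 6]: 7 solutions.

7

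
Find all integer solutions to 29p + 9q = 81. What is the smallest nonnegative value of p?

gcd(29, 9):
  29 = 3·9 + 2
  9 = 4·2 + 1
  2 = 2·1
so gcd(29, 9) = 1.
1 divides 81, so solutions exist.
Back-substitute for Bézout coefficients:
  1 = 9 - 4·2
  ... = 29·(-4) + 9·(13)
Scale by 81/1 = 81: (p₀, q₀) = (-324, 1053).
General solution: p = -324 + 9t, q = 1053 - 29t for integer t.
p ≥ 0: smallest is -324 mod 9 = 0 (at t = 36), with q = 9.

0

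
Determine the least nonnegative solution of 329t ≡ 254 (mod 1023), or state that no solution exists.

gcd(1023, 329) = 1  (1023 = 3*329 + 36, 329 = 9*36 + 5, 36 = 7*5 + 1, 5 = 5*1).
1 divides 254, so solutions exist.
Back-substituting, 329*(-199) + 1023*(64) = 1.
So 329*(-199) ≡ 1 (mod 1023); multiply by 254: t ≡ -50546 (mod 1023).
Smallest nonnegative: t = -50546 mod 1023 = 604.

604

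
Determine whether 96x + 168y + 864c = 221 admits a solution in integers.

gcd(168, 96):
  168 = 1×96 + 72
  96 = 1×72 + 24
  72 = 3×24
so gcd(168, 96) = 24.
gcd(24, 864) = 24.
24 does not divide 221 (remainder 5), so no integer solutions.

no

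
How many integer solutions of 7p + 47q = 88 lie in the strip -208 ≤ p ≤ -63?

3

gcd(47, 7) = 1.
By Bézout, 7·(-20) + 47·(3) = 1.
Particular solution: (26, -2).
General solution: p = 26 + 47t, q = -2 - 7t for integer t.
-208 ≤ 26 + 47t ≤ -63 gives t ∈ [-4, -2], which is 3 values.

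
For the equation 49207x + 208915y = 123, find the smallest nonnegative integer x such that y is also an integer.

167329

gcd(208915, 49207):
  208915 = 4·49207 + 12087
  49207 = 4·12087 + 859
  12087 = 14·859 + 61
  859 = 14·61 + 5
  61 = 12·5 + 1
  5 = 5·1
so gcd(208915, 49207) = 1.
1 divides 123, so solutions exist.
Back-substitute for Bézout coefficients:
  1 = 61 - 12·5
  ... = 49207·(-41102) + 208915·(9681)
Scale by 123/1 = 123: (x₀, y₀) = (-5055546, 1190763).
General solution: x = -5055546 + 208915t, y = 1190763 - 49207t for integer t.
x ≥ 0: smallest is -5055546 mod 208915 = 167329 (at t = 25), with y = -39412.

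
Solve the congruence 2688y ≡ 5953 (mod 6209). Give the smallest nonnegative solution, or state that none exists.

no solution

gcd(6209, 2688) = 7  (6209 = 2·2688 + 833, 2688 = 3·833 + 189, 833 = 4·189 + 77, 189 = 2·77 + 35, 77 = 2·35 + 7, 35 = 5·7).
7 does not divide 5953, so the congruence has no solution.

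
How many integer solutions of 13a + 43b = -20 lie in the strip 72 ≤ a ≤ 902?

19

gcd(43, 13):
  43 = 3*13 + 4
  13 = 3*4 + 1
  4 = 4*1
so gcd(43, 13) = 1.
Back-substitute for Bézout coefficients:
  1 = 13 - 3*4
  ... = 13*(10) + 43*(-3)
Scale by -20: particular solution (-200, 60); reduce a mod 43: (15, -5).
General solution: a = 15 + 43t, b = -5 - 13t for integer t.
72 ≤ 15 + 43t ≤ 902 gives t ∈ [2, 20], which is 19 values.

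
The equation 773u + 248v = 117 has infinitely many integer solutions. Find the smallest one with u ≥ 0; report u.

gcd(773, 248):
  773 = 3×248 + 29
  248 = 8×29 + 16
  29 = 1×16 + 13
  16 = 1×13 + 3
  13 = 4×3 + 1
  3 = 3×1
so gcd(773, 248) = 1.
1 divides 117, so solutions exist.
Back-substitute for Bézout coefficients:
  1 = 13 - 4×3
  ... = 773×(77) + 248×(-240)
Scale by 117/1 = 117: (u₀, v₀) = (9009, -28080).
General solution: u = 9009 + 248t, v = -28080 - 773t for integer t.
u ≥ 0: smallest is 9009 mod 248 = 81 (at t = -36), with v = -252.

81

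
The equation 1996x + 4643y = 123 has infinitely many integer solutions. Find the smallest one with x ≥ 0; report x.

128

gcd(4643, 1996) = 1  (4643 = 2*1996 + 651, 1996 = 3*651 + 43, 651 = 15*43 + 6, 43 = 7*6 + 1, 6 = 6*1).
1 divides 123, so solutions exist.
Back-substituting, 1996*(756) + 4643*(-325) = 1.
Scale by 123/1 = 123: (x₀, y₀) = (92988, -39975).
General solution: x = 92988 + 4643t, y = -39975 - 1996t for integer t.
x ≥ 0: smallest is 92988 mod 4643 = 128 (at t = -20), with y = -55.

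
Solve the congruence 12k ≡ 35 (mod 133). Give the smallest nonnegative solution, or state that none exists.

14

gcd(133, 12) = 1.
1 divides 35, so solutions exist.
By Bézout, 12·(-11) + 133·(1) = 1.
So 12·(-11) ≡ 1 (mod 133); multiply by 35: k ≡ -385 (mod 133).
Smallest nonnegative: k = -385 mod 133 = 14.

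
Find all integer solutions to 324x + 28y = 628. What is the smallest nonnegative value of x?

6

gcd(324, 28) = 4.
4 divides 628, so solutions exist.
By Bézout, 324×(2) + 28×(-23) = 4.
Scale by 628/4 = 157: (x₀, y₀) = (314, -3611).
General solution: x = 314 + 7t, y = -3611 - 81t for integer t.
x ≥ 0: smallest is 314 mod 7 = 6 (at t = -44), with y = -47.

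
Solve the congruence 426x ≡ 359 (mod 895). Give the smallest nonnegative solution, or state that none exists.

gcd(895, 426) = 1.
1 divides 359, so solutions exist.
By Bézout, 426·(-229) + 895·(109) = 1.
So 426·(-229) ≡ 1 (mod 895); multiply by 359: x ≡ -82211 (mod 895).
Smallest nonnegative: x = -82211 mod 895 = 129.

129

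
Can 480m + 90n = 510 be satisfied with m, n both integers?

gcd(480, 90) = 30  (480 = 5×90 + 30, 90 = 3×30).
30 divides 510, so integer solutions exist.

yes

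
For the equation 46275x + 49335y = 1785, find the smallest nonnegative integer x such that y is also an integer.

gcd(49335, 46275):
  49335 = 1×46275 + 3060
  46275 = 15×3060 + 375
  3060 = 8×375 + 60
  375 = 6×60 + 15
  60 = 4×15
so gcd(49335, 46275) = 15.
15 divides 1785, so solutions exist.
Back-substitute for Bézout coefficients:
  15 = 375 - 6×60
  ... = 46275×(790) + 49335×(-741)
Scale by 1785/15 = 119: (x₀, y₀) = (94010, -88179).
General solution: x = 94010 + 3289t, y = -88179 - 3085t for integer t.
x ≥ 0: smallest is 94010 mod 3289 = 1918 (at t = -28), with y = -1799.

1918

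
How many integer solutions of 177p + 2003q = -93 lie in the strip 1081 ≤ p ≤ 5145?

2

gcd(2003, 177) = 1.
By Bézout, 177×(894) + 2003×(-79) = 1.
Particular solution: (984, -87).
General solution: p = 984 + 2003t, q = -87 - 177t for integer t.
1081 ≤ 984 + 2003t ≤ 5145 gives t ∈ [1, 2], which is 2 values.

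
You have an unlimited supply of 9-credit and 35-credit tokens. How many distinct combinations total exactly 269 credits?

1

Need nonnegative integers with 9j + 35k = 269.
gcd(9, 35) = 1, and 9·(4) + 35·(-1) = 1.
So (j₀, k₀) = (1076, -269); general j = 1076 + 35t, k = -269 - 9t.
j ≥ 0 ⇒ t ≥ -30; k ≥ 0 ⇒ t ≤ -30. That's 1 value of t.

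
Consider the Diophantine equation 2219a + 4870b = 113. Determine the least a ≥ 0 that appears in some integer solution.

1837

gcd(4870, 2219):
  4870 = 2*2219 + 432
  2219 = 5*432 + 59
  432 = 7*59 + 19
  59 = 3*19 + 2
  19 = 9*2 + 1
  2 = 2*1
so gcd(4870, 2219) = 1.
1 divides 113, so solutions exist.
Back-substitute for Bézout coefficients:
  1 = 19 - 9*2
  ... = 2219*(-2311) + 4870*(1053)
Scale by 113/1 = 113: (a₀, b₀) = (-261143, 118989).
General solution: a = -261143 + 4870t, b = 118989 - 2219t for integer t.
a ≥ 0: smallest is -261143 mod 4870 = 1837 (at t = 54), with b = -837.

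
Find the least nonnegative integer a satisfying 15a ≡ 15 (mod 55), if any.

1

gcd(55, 15):
  55 = 3·15 + 10
  15 = 1·10 + 5
  10 = 2·5
so gcd(55, 15) = 5.
5 divides 15, so solutions exist.
Back-substitute for Bézout coefficients:
  5 = 15 - 1·10
  ... = 15·(4) + 55·(-1)
So 15·(4) ≡ 5 (mod 55); multiply by 3: a ≡ 12 (mod 11).
Smallest nonnegative: a = 12 mod 11 = 1.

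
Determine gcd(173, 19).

1

gcd(173, 19) = 1  (173 = 9·19 + 2, 19 = 9·2 + 1, 2 = 2·1).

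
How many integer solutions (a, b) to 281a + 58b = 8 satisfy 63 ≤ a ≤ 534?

gcd(281, 58) = 1.
By Bézout, 281×(-13) + 58×(63) = 1.
Particular solution: (12, -58).
General solution: a = 12 + 58t, b = -58 - 281t for integer t.
63 ≤ 12 + 58t ≤ 534 gives t ∈ [1, 9], which is 9 values.

9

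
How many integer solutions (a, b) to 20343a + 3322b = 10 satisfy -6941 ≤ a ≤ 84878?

gcd(20343, 3322):
  20343 = 6×3322 + 411
  3322 = 8×411 + 34
  411 = 12×34 + 3
  34 = 11×3 + 1
  3 = 3×1
so gcd(20343, 3322) = 1.
Back-substitute for Bézout coefficients:
  1 = 34 - 11×3
  ... = 20343×(-1075) + 3322×(6583)
Scale by 10: particular solution (-10750, 65830); reduce a mod 3322: (2538, -15542).
General solution: a = 2538 + 3322t, b = -15542 - 20343t for integer t.
-6941 ≤ 2538 + 3322t ≤ 84878 gives t ∈ [-2, 24], which is 27 values.

27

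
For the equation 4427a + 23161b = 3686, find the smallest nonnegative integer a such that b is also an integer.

gcd(23161, 4427):
  23161 = 5·4427 + 1026
  4427 = 4·1026 + 323
  1026 = 3·323 + 57
  323 = 5·57 + 38
  57 = 1·38 + 19
  38 = 2·19
so gcd(23161, 4427) = 19.
19 divides 3686, so solutions exist.
Back-substitute for Bézout coefficients:
  19 = 57 - 1·38
  ... = 4427·(-429) + 23161·(82)
Scale by 3686/19 = 194: (a₀, b₀) = (-83226, 15908).
General solution: a = -83226 + 1219t, b = 15908 - 233t for integer t.
a ≥ 0: smallest is -83226 mod 1219 = 885 (at t = 69), with b = -169.

885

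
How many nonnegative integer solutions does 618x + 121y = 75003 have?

1

gcd(618, 121):
  618 = 5*121 + 13
  121 = 9*13 + 4
  13 = 3*4 + 1
  4 = 4*1
so gcd(618, 121) = 1.
Back-substitute for Bézout coefficients:
  1 = 13 - 3*4
  ... = 618*(28) + 121*(-143)
Scale by 75003: one solution is (2100084, -10725429). Reduce x mod 121: (8, 579).
General: x = 8 + 121t, y = 579 - 618t.
x ≥ 0 ⇒ t ≥ 0; y ≥ 0 ⇒ t ≤ 0. So t ∈ [0, 0]: 1 solution.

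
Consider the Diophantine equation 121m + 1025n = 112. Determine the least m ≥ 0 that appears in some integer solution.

272

gcd(1025, 121):
  1025 = 8×121 + 57
  121 = 2×57 + 7
  57 = 8×7 + 1
  7 = 7×1
so gcd(1025, 121) = 1.
1 divides 112, so solutions exist.
Back-substitute for Bézout coefficients:
  1 = 57 - 8×7
  ... = 121×(-144) + 1025×(17)
Scale by 112/1 = 112: (m₀, n₀) = (-16128, 1904).
General solution: m = -16128 + 1025t, n = 1904 - 121t for integer t.
m ≥ 0: smallest is -16128 mod 1025 = 272 (at t = 16), with n = -32.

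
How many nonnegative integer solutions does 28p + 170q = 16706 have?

gcd(170, 28):
  170 = 6×28 + 2
  28 = 14×2
so gcd(170, 28) = 2.
Back-substitute for Bézout coefficients:
  2 = 170 - 6×28
  ... = 28×(-6) + 170×(1)
Scale by 8353: one solution is (-50118, 8353). Reduce p mod 85: (32, 93).
General: p = 32 + 85t, q = 93 - 14t.
p ≥ 0 ⇒ t ≥ 0; q ≥ 0 ⇒ t ≤ 6. So t ∈ [0, 6]: 7 solutions.

7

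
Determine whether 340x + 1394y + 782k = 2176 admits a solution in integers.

yes

gcd(1394, 340) = 34  (1394 = 4·340 + 34, 340 = 10·34).
gcd(34, 782) = 34.
34 divides 2176, so integer solutions exist.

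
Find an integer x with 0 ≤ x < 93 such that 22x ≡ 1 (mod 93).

gcd(93, 22):
  93 = 4*22 + 5
  22 = 4*5 + 2
  5 = 2*2 + 1
  2 = 2*1
so gcd(93, 22) = 1.
Back-substitute for Bézout coefficients:
  1 = 5 - 2*2
  ... = 22*(-38) + 93*(9)
So 22*-38 ≡ 1 (mod 93), and -38 mod 93 = 55.

55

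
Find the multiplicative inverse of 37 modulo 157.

gcd(157, 37) = 1.
By Bézout, 37×(17) + 157×(-4) = 1.
So 37×17 ≡ 1 (mod 157), and 17 mod 157 = 17.

17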